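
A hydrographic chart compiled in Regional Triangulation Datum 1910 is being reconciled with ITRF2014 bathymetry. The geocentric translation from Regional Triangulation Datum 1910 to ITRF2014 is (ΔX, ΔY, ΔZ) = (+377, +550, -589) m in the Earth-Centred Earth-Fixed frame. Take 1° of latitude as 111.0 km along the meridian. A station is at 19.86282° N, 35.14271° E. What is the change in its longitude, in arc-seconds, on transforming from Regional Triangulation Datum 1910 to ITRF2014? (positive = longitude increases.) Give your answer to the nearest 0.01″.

sin φ = 0.339769, cos φ = 0.940509, sin λ = 0.575615, cos λ = 0.817721.
East component: ΔE = −sin λ·ΔX + cos λ·ΔY = −(0.575615)(377) + (0.817721)(550) = 232.74 m.
1° of latitude spans 111000 m; at latitude φ, 1° of longitude spans that × cos φ = 104396.5 m, so Δλ = 232.74 / 104396.5 × 3600 = 8.026″.

Δλ = 8.03″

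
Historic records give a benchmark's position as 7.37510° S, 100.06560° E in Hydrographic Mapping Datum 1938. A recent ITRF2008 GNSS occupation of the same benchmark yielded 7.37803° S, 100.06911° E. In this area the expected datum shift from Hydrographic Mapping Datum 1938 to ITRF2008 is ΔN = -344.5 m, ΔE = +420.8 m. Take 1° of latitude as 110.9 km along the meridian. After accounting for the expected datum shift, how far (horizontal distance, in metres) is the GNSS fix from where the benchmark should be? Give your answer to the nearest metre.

Observed coordinate differences: Δφ = -0.00293°, Δλ = +0.00351°.
Converting to metres (1° lat = 110900 m, cos φ = 0.991727): observed ΔN = -324.9 m, observed ΔE = 386.0 m.
Subtracting the expected shift leaves a residual of -324.9 − (-344.5) = 19.6 m north and 386.0 − (420.8) = -34.8 m east.
Residual distance = √(19.6² + (-34.8)²) = 39.9 m.

40 m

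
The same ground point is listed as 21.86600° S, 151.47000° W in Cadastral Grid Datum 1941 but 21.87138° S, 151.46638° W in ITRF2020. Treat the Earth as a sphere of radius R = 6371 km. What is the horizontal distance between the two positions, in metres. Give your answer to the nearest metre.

Δφ = -21.87138° − -21.86600° = -0.00538°; Δλ = -151.46638° − -151.47000° = +0.00362°.
1° along a meridian = πR/180 = 111195 m.
ΔN = Δφ × 111195 = -598.2 m; ΔE = Δλ × 111195 × cos(-21.86600°) = +0.00362 × 111195 × 0.928057 = 373.6 m.
Distance = √(ΔE² + ΔN²) = √(373.6² + (-598.2)²) = 705.3 m.

705 m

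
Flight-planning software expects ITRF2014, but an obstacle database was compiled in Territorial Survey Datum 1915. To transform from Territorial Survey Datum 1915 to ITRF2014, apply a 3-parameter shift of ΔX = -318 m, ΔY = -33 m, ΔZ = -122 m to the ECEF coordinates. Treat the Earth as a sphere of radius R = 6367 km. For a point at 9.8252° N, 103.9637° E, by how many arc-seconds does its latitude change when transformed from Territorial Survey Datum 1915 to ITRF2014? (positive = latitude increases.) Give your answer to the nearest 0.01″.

Δφ = -4.14″

sin φ = 0.170643, cos φ = 0.985333, sin λ = 0.970449, cos λ = -0.241307.
North component: ΔN = −sin φ cos λ·ΔX − sin φ sin λ·ΔY + cos φ·ΔZ = −(0.170643)(-0.241307)(-318) − (0.170643)(0.970449)(-33) + (0.985333)(-122) = -127.84 m.
1° of latitude spans πR/180 = 111125 m, so Δφ = -127.84 / 111125 × 3600 = -4.142″.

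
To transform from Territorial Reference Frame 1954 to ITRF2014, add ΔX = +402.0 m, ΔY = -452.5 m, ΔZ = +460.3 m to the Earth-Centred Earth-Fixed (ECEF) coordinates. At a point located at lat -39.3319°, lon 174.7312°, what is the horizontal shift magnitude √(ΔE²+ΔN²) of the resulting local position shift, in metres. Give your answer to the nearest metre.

421 m

The local east axis at (φ, λ) is (−sin λ, cos λ, 0), so ΔE = −sin(174.7312°)·402.0 + cos(174.7312°)·(-452.5) = 413.67 m.
The local north axis is (−sin φ cos λ, −sin φ sin λ, cos φ), giving ΔN = -253.716 − 26.336 + 356.036 = 75.98 m.
Horizontal magnitude = √(ΔE² + ΔN²) = √(413.67² + 75.98²) = 420.59 m.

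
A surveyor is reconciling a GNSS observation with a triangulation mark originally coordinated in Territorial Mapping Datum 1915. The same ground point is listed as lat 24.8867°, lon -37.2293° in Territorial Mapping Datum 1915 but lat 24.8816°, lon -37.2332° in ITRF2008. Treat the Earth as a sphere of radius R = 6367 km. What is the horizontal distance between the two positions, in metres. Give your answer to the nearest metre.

Δφ = 24.8816° − 24.8867° = -0.0051°; Δλ = -37.2332° − -37.2293° = -0.0039°.
1° along a meridian = πR/180 = 111125 m.
ΔN = Δφ × 111125 = -566.7 m; ΔE = Δλ × 111125 × cos(24.8867°) = -0.0039 × 111125 × 0.907142 = -393.1 m.
Distance = √(ΔE² + ΔN²) = √((-393.1)² + (-566.7)²) = 689.7 m.

690 m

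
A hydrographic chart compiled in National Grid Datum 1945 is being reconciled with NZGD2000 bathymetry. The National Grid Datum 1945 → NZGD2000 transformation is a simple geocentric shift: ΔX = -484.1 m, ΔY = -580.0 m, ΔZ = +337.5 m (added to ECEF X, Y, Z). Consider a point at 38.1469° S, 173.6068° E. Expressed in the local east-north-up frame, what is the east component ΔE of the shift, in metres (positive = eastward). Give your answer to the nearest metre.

ΔE = 630 m

The local east axis at (φ, λ) is (−sin λ, cos λ, 0), so ΔE = −sin(173.6068°)·(-484.1) + cos(173.6068°)·(-580.0) = 630.30 m.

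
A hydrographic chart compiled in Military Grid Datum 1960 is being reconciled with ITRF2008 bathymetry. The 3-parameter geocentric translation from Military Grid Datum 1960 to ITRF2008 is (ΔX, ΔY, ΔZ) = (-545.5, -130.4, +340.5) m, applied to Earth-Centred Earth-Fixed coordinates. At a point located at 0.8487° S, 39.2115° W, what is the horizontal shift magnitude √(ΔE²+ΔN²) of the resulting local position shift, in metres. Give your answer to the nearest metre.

558 m

At φ = -0.8487°, λ = -39.2115°: sin φ = -0.014812, cos φ = 0.999890, sin λ = -0.632185, cos λ = 0.774818.
ΔE = −sin λ·ΔX + cos λ·ΔY = −(-0.632185)·(-545.5) + (0.774818)·(-130.4) = -445.89 m.
ΔN = −sin φ cos λ·ΔX − sin φ sin λ·ΔY + cos φ·ΔZ = −(-0.014812)(0.774818)(-545.5) − (-0.014812)(-0.632185)(-130.4) + (0.999890)(340.5) = 335.42 m.
Horizontal magnitude = √(ΔE² + ΔN²) = √((-445.89)² + 335.42²) = 557.97 m.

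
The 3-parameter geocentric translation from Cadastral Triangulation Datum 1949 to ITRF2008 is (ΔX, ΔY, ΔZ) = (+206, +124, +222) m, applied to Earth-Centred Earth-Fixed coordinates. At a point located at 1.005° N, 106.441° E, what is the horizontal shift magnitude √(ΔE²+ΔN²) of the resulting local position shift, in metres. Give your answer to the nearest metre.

The local east axis at (φ, λ) is (−sin λ, cos λ, 0), so ΔE = −sin(106.441°)·206 + cos(106.441°)·124 = -232.67 m.
The local north axis is (−sin φ cos λ, −sin φ sin λ, cos φ), giving ΔN = 1.023 − 2.086 + 221.966 = 220.90 m.
Horizontal magnitude = √(ΔE² + ΔN²) = √((-232.67)² + 220.90²) = 320.83 m.

321 m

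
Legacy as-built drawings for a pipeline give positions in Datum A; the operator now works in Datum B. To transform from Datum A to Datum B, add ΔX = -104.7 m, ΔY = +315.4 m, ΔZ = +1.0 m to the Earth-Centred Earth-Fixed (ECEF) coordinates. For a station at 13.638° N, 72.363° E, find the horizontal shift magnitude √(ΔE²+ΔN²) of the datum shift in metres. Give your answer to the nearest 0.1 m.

At φ = 13.638°, λ = 72.363°: sin φ = 0.235787, cos φ = 0.971805, sin λ = 0.952995, cos λ = 0.302985.
ΔE = −sin λ·ΔX + cos λ·ΔY = −(0.952995)·(-104.7) + (0.302985)·(315.4) = 195.34 m.
ΔN = −sin φ cos λ·ΔX − sin φ sin λ·ΔY + cos φ·ΔZ = −(0.235787)(0.302985)(-104.7) − (0.235787)(0.952995)(315.4) + (0.971805)(1.0) = -62.42 m.
Horizontal magnitude = √(ΔE² + ΔN²) = √(195.34² + (-62.42)²) = 205.07 m.

205.1 m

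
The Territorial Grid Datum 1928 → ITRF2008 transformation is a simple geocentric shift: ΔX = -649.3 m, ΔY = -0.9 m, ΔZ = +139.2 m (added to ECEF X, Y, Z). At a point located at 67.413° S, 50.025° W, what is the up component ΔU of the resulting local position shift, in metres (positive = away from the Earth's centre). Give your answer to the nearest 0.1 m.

The local up (radial) axis is (cos φ cos λ, cos φ sin λ, sin φ), giving ΔU = -160.219 + 0.265 − 128.523 = -288.48 m.

ΔU = -288.5 m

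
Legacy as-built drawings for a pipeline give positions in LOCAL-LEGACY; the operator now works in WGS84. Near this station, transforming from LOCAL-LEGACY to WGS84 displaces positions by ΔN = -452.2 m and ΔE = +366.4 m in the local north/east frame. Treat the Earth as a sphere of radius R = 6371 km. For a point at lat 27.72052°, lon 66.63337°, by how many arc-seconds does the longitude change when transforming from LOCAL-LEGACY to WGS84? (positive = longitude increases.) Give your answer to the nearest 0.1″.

Δλ = 13.4″

At latitude 27.72052°, cos φ = 0.885227.
One radian of longitude at latitude φ spans R cos φ, so Δλ = ΔE / (R cos φ) = 366.4 / (6371000 × 0.885227) = 6.4967e-05 rad = 13.400″.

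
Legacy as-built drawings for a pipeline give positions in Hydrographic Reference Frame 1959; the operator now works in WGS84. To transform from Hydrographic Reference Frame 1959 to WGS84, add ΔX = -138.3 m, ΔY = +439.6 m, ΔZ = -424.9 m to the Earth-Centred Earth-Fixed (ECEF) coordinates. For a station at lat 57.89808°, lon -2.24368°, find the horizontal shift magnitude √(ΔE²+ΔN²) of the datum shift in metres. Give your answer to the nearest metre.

444 m

At φ = 57.89808°, λ = -2.24368°: sin φ = 0.847104, cos φ = 0.531427, sin λ = -0.039150, cos λ = 0.999233.
ΔE = −sin λ·ΔX + cos λ·ΔY = −(-0.039150)·(-138.3) + (0.999233)·(439.6) = 433.85 m.
ΔN = −sin φ cos λ·ΔX − sin φ sin λ·ΔY + cos φ·ΔZ = −(0.847104)(0.999233)(-138.3) − (0.847104)(-0.039150)(439.6) + (0.531427)(-424.9) = -94.16 m.
Horizontal magnitude = √(ΔE² + ΔN²) = √(433.85² + (-94.16)²) = 443.95 m.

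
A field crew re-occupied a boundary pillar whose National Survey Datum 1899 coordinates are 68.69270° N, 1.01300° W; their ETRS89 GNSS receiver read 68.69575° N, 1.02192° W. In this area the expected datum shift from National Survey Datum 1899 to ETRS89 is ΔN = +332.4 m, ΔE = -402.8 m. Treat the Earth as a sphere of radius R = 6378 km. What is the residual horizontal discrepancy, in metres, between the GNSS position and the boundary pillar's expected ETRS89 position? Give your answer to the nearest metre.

43 m

Observed coordinate differences: Δφ = +0.00305°, Δλ = -0.00892°.
Converting to metres (1° lat = 111317 m, cos φ = 0.363370): observed ΔN = 339.5 m, observed ΔE = -360.8 m.
Subtracting the expected shift leaves a residual of 339.5 − (332.4) = 7.1 m north and -360.8 − (-402.8) = 42.0 m east.
Residual distance = √(7.1² + 42.0²) = 42.6 m.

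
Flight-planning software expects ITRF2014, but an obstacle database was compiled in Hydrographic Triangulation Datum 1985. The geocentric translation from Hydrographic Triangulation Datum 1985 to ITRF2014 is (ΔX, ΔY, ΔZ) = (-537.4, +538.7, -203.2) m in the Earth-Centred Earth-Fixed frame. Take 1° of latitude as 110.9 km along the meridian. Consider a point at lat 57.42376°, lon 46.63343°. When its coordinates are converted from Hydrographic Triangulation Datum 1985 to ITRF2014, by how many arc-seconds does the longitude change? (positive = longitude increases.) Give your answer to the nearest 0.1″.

sin φ = 0.842676, cos φ = 0.538421, sin λ = 0.726975, cos λ = 0.686663.
East component: ΔE = −sin λ·ΔX + cos λ·ΔY = −(0.726975)(-537.4) + (0.686663)(538.7) = 760.58 m.
1° of latitude spans 110900 m; at latitude φ, 1° of longitude spans that × cos φ = 59710.9 m, so Δλ = 760.58 / 59710.9 × 3600 = 45.856″.

Δλ = 45.9″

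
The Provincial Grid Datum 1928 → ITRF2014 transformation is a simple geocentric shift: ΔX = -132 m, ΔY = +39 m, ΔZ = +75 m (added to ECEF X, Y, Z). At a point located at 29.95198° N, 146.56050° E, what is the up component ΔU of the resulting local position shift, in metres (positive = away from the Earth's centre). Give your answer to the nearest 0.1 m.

The local up (radial) axis is (cos φ cos λ, cos φ sin λ, sin φ), giving ΔU = 95.439 + 18.621 + 37.446 = 151.51 m.

ΔU = 151.5 m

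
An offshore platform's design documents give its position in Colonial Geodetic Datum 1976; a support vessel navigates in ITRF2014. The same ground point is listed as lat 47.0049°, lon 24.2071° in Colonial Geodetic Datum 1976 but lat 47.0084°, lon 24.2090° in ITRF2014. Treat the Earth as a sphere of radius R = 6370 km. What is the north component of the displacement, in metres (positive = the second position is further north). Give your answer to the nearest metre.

ΔN = 389 m

Δφ = 47.0084° − 47.0049° = +0.0035°; Δλ = 24.2090° − 24.2071° = +0.0019°.
1° along a meridian = πR/180 = 111177 m.
ΔN = Δφ × 111177 = 389.1 m; ΔE = Δλ × 111177 × cos(47.0049°) = +0.0019 × 111177 × 0.681936 = 144.1 m.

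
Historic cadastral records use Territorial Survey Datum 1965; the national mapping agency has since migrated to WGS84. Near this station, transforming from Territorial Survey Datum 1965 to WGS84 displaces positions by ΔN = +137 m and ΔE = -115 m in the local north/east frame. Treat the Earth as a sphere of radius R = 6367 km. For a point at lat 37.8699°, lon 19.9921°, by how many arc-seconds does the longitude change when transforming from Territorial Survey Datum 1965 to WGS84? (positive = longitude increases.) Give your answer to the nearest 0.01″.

At latitude 37.8699°, cos φ = 0.789407.
One radian of longitude at latitude φ spans R cos φ, so Δλ = ΔE / (R cos φ) = -115.0 / (6367000 × 0.789407) = -2.2880e-05 rad = -4.719″.

Δλ = -4.72″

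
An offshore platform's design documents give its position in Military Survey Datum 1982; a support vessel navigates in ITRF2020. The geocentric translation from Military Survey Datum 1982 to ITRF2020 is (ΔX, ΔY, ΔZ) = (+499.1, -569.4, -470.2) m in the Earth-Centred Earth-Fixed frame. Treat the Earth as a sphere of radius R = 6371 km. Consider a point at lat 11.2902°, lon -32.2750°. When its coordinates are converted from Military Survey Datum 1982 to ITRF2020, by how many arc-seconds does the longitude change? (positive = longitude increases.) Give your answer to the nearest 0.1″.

Δλ = -7.1″

sin φ = 0.195778, cos φ = 0.980648, sin λ = -0.533983, cos λ = 0.845495.
East component: ΔE = −sin λ·ΔX + cos λ·ΔY = −(-0.533983)(499.1) + (0.845495)(-569.4) = -214.91 m.
1° of latitude spans πR/180 = 111195 m; at latitude φ, 1° of longitude spans that × cos φ = 109043.1 m, so Δλ = -214.91 / 109043.1 × 3600 = -7.095″.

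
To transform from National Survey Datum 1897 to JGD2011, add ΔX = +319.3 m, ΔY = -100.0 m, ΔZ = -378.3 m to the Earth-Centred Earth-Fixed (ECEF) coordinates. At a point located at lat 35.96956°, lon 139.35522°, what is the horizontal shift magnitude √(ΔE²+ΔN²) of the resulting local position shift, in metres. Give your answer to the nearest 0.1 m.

The local east axis at (φ, λ) is (−sin λ, cos λ, 0), so ΔE = −sin(139.35522°)·319.3 + cos(139.35522°)·(-100.0) = -132.11 m.
The local north axis is (−sin φ cos λ, −sin φ sin λ, cos φ), giving ΔN = 142.300 + 38.258 − 306.169 = -125.61 m.
Horizontal magnitude = √(ΔE² + ΔN²) = √((-132.11)² + (-125.61)²) = 182.29 m.

182.3 m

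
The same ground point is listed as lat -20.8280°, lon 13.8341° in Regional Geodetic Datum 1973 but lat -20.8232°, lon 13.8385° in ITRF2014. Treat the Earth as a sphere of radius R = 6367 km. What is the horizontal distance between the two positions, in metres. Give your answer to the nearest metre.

702 m

Δφ = -20.8232° − -20.8280° = +0.0048°; Δλ = 13.8385° − 13.8341° = +0.0044°.
1° along a meridian = πR/180 = 111125 m.
ΔN = Δφ × 111125 = 533.4 m; ΔE = Δλ × 111125 × cos(-20.8280°) = +0.0044 × 111125 × 0.934652 = 457.0 m.
Distance = √(ΔE² + ΔN²) = √(457.0² + 533.4²) = 702.4 m.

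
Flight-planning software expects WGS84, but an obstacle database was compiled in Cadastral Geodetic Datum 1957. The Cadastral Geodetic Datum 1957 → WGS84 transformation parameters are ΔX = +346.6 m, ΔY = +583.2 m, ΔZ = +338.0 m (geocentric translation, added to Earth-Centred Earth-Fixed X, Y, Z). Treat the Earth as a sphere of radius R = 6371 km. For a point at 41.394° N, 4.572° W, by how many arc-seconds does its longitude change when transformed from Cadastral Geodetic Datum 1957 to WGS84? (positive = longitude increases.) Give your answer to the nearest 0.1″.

sin φ = 0.661233, cos φ = 0.750180, sin λ = -0.079712, cos λ = 0.996818.
East component: ΔE = −sin λ·ΔX + cos λ·ΔY = −(-0.079712)(346.6) + (0.996818)(583.2) = 608.97 m.
1° of latitude spans πR/180 = 111195 m; at latitude φ, 1° of longitude spans that × cos φ = 83416.2 m, so Δλ = 608.97 / 83416.2 × 3600 = 26.281″.

Δλ = 26.3″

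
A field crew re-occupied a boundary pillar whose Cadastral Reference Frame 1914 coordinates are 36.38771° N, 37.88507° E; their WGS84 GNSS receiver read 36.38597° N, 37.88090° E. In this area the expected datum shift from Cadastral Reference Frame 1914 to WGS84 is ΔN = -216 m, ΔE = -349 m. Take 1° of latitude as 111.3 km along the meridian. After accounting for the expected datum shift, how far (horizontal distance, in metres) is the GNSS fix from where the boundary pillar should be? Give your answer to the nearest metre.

33 m

Observed coordinate differences: Δφ = -0.00174°, Δλ = -0.00417°.
Converting to metres (1° lat = 111300 m, cos φ = 0.805021): observed ΔN = -193.7 m, observed ΔE = -373.6 m.
Subtracting the expected shift leaves a residual of -193.7 − (-216) = 22.3 m north and -373.6 − (-349) = -24.6 m east.
Residual distance = √(22.3² + (-24.6)²) = 33.2 m.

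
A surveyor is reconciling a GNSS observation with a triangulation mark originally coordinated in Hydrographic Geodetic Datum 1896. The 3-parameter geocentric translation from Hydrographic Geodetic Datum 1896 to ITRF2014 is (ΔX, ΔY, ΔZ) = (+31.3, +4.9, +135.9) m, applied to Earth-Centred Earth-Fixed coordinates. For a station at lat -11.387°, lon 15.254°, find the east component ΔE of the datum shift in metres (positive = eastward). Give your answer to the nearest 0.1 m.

ΔE = -3.5 m

At φ = -11.387°, λ = 15.254°: sin φ = -0.197435, cos φ = 0.980316, sin λ = 0.263099, cos λ = 0.964769.
ΔE = −sin λ·ΔX + cos λ·ΔY = −(0.263099)·(31.3) + (0.964769)·(4.9) = -3.51 m.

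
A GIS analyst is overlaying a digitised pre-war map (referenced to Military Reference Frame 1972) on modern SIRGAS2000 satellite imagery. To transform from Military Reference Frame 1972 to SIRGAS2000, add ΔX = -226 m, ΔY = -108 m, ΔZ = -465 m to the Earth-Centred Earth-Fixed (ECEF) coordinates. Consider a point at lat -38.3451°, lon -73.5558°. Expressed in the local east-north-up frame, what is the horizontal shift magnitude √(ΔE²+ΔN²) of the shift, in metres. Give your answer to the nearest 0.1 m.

The local east axis at (φ, λ) is (−sin λ, cos λ, 0), so ΔE = −sin(-73.5558°)·(-226) + cos(-73.5558°)·(-108) = -247.33 m.
The local north axis is (−sin φ cos λ, −sin φ sin λ, cos φ), giving ΔN = -39.691 + 64.262 − 364.694 = -340.12 m.
Horizontal magnitude = √(ΔE² + ΔN²) = √((-247.33)² + (-340.12)²) = 420.54 m.

420.5 m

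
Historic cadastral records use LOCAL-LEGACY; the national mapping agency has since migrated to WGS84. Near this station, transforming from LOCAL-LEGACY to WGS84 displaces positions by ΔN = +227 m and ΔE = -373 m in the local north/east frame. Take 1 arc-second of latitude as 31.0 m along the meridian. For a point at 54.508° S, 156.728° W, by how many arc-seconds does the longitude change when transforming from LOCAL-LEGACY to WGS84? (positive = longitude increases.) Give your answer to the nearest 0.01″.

At latitude -54.508°, cos φ = 0.580589.
1″ of longitude at this latitude = 31.00 × cos φ = 17.9983 m, so Δλ = -373.0 / 17.9983 = -20.724″.

Δλ = -20.72″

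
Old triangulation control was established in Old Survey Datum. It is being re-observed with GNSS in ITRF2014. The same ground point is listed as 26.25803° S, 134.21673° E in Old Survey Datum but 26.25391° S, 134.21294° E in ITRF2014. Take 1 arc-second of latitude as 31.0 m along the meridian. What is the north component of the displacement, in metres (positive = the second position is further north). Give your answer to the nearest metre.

Δφ = -26.25391° − -26.25803° = +0.00412°; Δλ = 134.21294° − 134.21673° = -0.00379°.
1° of latitude = 3600 × 31.00 = 111600 m.
ΔN = Δφ × 111600 = 459.8 m; ΔE = Δλ × 111600 × cos(-26.25803°) = -0.00379 × 111600 × 0.896811 = -379.3 m.

ΔN = 460 m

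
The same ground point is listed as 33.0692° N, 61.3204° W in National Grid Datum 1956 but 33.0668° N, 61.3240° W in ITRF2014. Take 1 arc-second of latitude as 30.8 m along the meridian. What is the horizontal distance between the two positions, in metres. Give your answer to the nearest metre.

Δφ = 33.0668° − 33.0692° = -0.0024°; Δλ = -61.3240° − -61.3204° = -0.0036°.
1° of latitude = 3600 × 30.80 = 110880 m.
ΔN = Δφ × 110880 = -266.1 m; ΔE = Δλ × 110880 × cos(33.0692°) = -0.0036 × 110880 × 0.838012 = -334.5 m.
Distance = √(ΔE² + ΔN²) = √((-334.5)² + (-266.1)²) = 427.4 m.

427 m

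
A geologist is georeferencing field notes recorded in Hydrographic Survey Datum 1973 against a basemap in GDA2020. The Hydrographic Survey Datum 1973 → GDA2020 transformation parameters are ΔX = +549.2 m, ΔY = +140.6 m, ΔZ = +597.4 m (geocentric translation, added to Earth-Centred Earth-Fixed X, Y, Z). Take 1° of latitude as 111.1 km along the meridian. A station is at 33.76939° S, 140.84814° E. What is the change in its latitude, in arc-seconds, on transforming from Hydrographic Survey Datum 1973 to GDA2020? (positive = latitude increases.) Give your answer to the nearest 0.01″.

sin φ = -0.555852, cos φ = 0.831282, sin λ = 0.631378, cos λ = -0.775475.
North component: ΔN = −sin φ cos λ·ΔX − sin φ sin λ·ΔY + cos φ·ΔZ = −(-0.555852)(-0.775475)(549.2) − (-0.555852)(0.631378)(140.6) + (0.831282)(597.4) = 309.22 m.
1° of latitude spans 111100 m, so Δφ = 309.22 / 111100 × 3600 = 10.020″.

Δφ = 10.02″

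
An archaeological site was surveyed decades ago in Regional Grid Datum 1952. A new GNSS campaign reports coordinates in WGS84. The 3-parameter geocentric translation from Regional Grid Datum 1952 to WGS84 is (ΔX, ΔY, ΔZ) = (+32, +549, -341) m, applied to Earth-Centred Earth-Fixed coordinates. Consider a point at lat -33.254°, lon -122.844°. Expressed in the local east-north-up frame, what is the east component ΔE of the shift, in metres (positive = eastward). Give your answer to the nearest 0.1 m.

At φ = -33.254°, λ = -122.844°: sin φ = -0.548352, cos φ = 0.836248, sin λ = -0.840150, cos λ = -0.542354.
ΔE = −sin λ·ΔX + cos λ·ΔY = −(-0.840150)·(32) + (-0.542354)·(549) = -270.87 m.

ΔE = -270.9 m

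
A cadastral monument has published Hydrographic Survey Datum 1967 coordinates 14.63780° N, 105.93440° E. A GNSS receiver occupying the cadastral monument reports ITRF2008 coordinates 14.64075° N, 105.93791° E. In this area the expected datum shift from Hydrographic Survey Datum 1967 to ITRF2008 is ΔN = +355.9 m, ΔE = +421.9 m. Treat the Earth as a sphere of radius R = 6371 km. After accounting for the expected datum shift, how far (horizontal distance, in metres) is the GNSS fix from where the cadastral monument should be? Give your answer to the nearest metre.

52 m

Observed coordinate differences: Δφ = +0.00295°, Δλ = +0.00351°.
Converting to metres (1° lat = 111195 m, cos φ = 0.967543): observed ΔN = 328.0 m, observed ΔE = 377.6 m.
Subtracting the expected shift leaves a residual of 328.0 − (355.9) = -27.9 m north and 377.6 − (421.9) = -44.3 m east.
Residual distance = √((-27.9)² + (-44.3)²) = 52.3 m.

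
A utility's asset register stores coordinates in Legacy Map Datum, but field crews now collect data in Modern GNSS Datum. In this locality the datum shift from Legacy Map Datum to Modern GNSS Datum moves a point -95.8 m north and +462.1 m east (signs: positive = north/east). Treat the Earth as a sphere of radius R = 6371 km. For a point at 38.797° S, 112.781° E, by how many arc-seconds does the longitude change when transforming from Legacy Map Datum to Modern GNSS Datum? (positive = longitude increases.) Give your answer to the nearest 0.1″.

At latitude -38.797°, cos φ = 0.779371.
One radian of longitude at latitude φ spans R cos φ, so Δλ = ΔE / (R cos φ) = 462.1 / (6371000 × 0.779371) = 9.3065e-05 rad = 19.196″.

Δλ = 19.2″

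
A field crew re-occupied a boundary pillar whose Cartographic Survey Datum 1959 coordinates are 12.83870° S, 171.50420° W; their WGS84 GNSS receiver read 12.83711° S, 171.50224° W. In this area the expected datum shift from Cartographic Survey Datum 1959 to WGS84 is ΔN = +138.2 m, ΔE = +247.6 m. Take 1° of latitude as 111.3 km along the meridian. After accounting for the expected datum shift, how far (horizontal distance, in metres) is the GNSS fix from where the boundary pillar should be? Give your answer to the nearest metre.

Observed coordinate differences: Δφ = +0.00159°, Δλ = +0.00196°.
Converting to metres (1° lat = 111300 m, cos φ = 0.974999): observed ΔN = 177.0 m, observed ΔE = 212.7 m.
Subtracting the expected shift leaves a residual of 177.0 − (138.2) = 38.8 m north and 212.7 − (247.6) = -34.9 m east.
Residual distance = √(38.8² + (-34.9)²) = 52.2 m.

52 m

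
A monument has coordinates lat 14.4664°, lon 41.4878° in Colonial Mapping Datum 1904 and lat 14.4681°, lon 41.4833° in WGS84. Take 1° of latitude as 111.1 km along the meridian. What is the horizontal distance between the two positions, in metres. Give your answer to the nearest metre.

Δφ = 14.4681° − 14.4664° = +0.0017°; Δλ = 41.4833° − 41.4878° = -0.0045°.
ΔN = Δφ × 111100 = 188.9 m; ΔE = Δλ × 111100 × cos(14.4664°) = -0.0045 × 111100 × 0.968294 = -484.1 m.
Distance = √(ΔE² + ΔN²) = √((-484.1)² + 188.9²) = 519.6 m.

520 m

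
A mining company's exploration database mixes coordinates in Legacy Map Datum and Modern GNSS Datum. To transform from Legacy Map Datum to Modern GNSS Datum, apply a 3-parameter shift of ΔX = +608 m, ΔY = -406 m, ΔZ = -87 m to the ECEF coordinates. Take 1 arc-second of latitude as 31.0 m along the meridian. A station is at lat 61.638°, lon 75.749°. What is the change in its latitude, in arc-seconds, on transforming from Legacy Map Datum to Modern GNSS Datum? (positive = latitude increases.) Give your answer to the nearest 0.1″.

sin φ = 0.879964, cos φ = 0.475041, sin λ = 0.969227, cos λ = 0.246170.
North component: ΔN = −sin φ cos λ·ΔX − sin φ sin λ·ΔY + cos φ·ΔZ = −(0.879964)(0.246170)(608) − (0.879964)(0.969227)(-406) + (0.475041)(-87) = 173.24 m.
1° of latitude spans 3600 × 31.00 = 111600 m, so Δφ = 173.24 / 111600 × 3600 = 5.588″.

Δφ = 5.6″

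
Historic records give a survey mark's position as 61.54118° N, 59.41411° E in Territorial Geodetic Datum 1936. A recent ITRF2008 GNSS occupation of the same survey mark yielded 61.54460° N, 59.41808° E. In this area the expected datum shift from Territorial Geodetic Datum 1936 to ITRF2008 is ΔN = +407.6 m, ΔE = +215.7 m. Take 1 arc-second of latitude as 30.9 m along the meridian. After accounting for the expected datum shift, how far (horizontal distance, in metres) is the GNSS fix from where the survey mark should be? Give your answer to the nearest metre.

28 m

Observed coordinate differences: Δφ = +0.00342°, Δλ = +0.00397°.
Converting to metres (1° lat = 111240 m, cos φ = 0.476527): observed ΔN = 380.4 m, observed ΔE = 210.4 m.
Subtracting the expected shift leaves a residual of 380.4 − (407.6) = -27.2 m north and 210.4 − (215.7) = -5.3 m east.
Residual distance = √((-27.2)² + (-5.3)²) = 27.7 m.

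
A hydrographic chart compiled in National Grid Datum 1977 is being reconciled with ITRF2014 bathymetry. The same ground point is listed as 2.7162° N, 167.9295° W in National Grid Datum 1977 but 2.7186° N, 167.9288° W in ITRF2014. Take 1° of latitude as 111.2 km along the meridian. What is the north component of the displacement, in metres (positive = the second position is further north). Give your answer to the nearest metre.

Δφ = 2.7186° − 2.7162° = +0.0024°; Δλ = -167.9288° − -167.9295° = +0.0007°.
ΔN = Δφ × 111200 = 266.9 m; ΔE = Δλ × 111200 × cos(2.7162°) = +0.0007 × 111200 × 0.998877 = 77.8 m.

ΔN = 267 m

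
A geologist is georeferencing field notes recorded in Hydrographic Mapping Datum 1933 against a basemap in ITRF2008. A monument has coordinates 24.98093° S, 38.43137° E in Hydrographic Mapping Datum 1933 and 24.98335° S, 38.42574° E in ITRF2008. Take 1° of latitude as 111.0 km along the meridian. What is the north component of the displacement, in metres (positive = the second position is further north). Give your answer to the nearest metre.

ΔN = -269 m

Δφ = -24.98335° − -24.98093° = -0.00242°; Δλ = 38.42574° − 38.43137° = -0.00563°.
ΔN = Δφ × 111000 = -268.6 m; ΔE = Δλ × 111000 × cos(-24.98093°) = -0.00563 × 111000 × 0.906448 = -566.5 m.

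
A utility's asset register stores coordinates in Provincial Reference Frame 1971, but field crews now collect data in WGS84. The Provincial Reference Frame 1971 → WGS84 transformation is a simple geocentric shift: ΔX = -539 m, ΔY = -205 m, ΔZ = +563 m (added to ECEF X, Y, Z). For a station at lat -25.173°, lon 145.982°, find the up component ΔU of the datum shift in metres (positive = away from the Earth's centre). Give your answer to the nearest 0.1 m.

ΔU = 61.1 m

The local up (radial) axis is (cos φ cos λ, cos φ sin λ, sin φ), giving ΔU = 404.327 − 103.796 − 239.474 = 61.06 m.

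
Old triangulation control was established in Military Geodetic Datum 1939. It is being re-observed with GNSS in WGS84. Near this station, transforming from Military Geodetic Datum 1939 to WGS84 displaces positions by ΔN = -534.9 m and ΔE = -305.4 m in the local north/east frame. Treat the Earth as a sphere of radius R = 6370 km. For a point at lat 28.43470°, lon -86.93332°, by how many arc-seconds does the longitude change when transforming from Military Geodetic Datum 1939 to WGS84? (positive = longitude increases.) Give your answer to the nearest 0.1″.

Δλ = -11.2″

At latitude 28.43470°, cos φ = 0.879360.
One radian of longitude at latitude φ spans R cos φ, so Δλ = ΔE / (R cos φ) = -305.4 / (6370000 × 0.879360) = -5.4521e-05 rad = -11.246″.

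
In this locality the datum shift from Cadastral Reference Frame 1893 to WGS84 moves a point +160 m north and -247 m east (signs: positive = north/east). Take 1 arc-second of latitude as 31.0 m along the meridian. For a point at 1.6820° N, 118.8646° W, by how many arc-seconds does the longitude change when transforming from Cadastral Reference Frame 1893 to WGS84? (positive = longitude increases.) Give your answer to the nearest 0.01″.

At latitude 1.6820°, cos φ = 0.999569.
1″ of longitude at this latitude = 31.00 × cos φ = 30.9866 m, so Δλ = -247.0 / 30.9866 = -7.971″.

Δλ = -7.97″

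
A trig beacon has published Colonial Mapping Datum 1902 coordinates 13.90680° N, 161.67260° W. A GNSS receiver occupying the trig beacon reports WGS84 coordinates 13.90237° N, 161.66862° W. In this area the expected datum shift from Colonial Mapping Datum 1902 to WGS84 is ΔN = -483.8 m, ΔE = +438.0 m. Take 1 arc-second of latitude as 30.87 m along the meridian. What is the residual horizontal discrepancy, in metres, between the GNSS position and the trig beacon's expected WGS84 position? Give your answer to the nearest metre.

12 m

Observed coordinate differences: Δφ = -0.00443°, Δλ = +0.00398°.
Converting to metres (1° lat = 111132 m, cos φ = 0.970688): observed ΔN = -492.3 m, observed ΔE = 429.3 m.
Subtracting the expected shift leaves a residual of -492.3 − (-483.8) = -8.5 m north and 429.3 − (438.0) = -8.7 m east.
Residual distance = √((-8.5)² + (-8.7)²) = 12.1 m.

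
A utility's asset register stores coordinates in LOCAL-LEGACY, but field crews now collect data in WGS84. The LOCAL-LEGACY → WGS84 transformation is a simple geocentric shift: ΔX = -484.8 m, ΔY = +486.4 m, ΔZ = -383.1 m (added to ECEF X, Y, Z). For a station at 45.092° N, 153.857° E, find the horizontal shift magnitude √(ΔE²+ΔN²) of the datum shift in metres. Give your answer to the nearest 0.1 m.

The local east axis at (φ, λ) is (−sin λ, cos λ, 0), so ΔE = −sin(153.857°)·(-484.8) + cos(153.857°)·486.4 = -223.03 m.
The local north axis is (−sin φ cos λ, −sin φ sin λ, cos φ), giving ΔN = -308.229 − 151.786 − 270.457 = -730.47 m.
Horizontal magnitude = √(ΔE² + ΔN²) = √((-223.03)² + (-730.47)²) = 763.76 m.

763.8 m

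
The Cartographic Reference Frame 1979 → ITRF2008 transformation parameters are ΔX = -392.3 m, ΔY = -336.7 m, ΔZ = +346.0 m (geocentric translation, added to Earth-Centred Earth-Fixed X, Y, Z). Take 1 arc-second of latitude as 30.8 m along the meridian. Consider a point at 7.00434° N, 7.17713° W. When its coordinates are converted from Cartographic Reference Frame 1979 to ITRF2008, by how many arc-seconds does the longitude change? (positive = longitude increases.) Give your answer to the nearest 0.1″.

sin φ = 0.121945, cos φ = 0.992537, sin λ = -0.124937, cos λ = 0.992165.
East component: ΔE = −sin λ·ΔX + cos λ·ΔY = −(-0.124937)(-392.3) + (0.992165)(-336.7) = -383.07 m.
1° of latitude spans 3600 × 30.80 = 110880 m; at latitude φ, 1° of longitude spans that × cos φ = 110052.5 m, so Δλ = -383.07 / 110052.5 × 3600 = -12.531″.

Δλ = -12.5″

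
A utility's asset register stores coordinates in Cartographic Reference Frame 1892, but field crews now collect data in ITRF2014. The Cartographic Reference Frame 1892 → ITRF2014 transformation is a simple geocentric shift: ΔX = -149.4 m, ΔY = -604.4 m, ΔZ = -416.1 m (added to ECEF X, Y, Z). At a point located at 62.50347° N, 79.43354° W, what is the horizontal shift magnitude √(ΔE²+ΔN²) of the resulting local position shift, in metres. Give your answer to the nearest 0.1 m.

741.1 m

The local east axis at (φ, λ) is (−sin λ, cos λ, 0), so ΔE = −sin(-79.43354°)·(-149.4) + cos(-79.43354°)·(-604.4) = -257.70 m.
The local north axis is (−sin φ cos λ, −sin φ sin λ, cos φ), giving ΔN = 24.302 − 527.035 − 192.111 = -694.84 m.
Horizontal magnitude = √(ΔE² + ΔN²) = √((-257.70)² + (-694.84)²) = 741.09 m.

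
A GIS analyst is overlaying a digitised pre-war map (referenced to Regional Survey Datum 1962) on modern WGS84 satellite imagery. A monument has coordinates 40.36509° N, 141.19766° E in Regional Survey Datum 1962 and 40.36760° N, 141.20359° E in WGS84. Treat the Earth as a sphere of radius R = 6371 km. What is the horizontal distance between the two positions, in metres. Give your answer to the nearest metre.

575 m

Δφ = 40.36760° − 40.36509° = +0.00251°; Δλ = 141.20359° − 141.19766° = +0.00593°.
1° along a meridian = πR/180 = 111195 m.
ΔN = Δφ × 111195 = 279.1 m; ΔE = Δλ × 111195 × cos(40.36509°) = +0.00593 × 111195 × 0.761933 = 502.4 m.
Distance = √(ΔE² + ΔN²) = √(502.4² + 279.1²) = 574.7 m.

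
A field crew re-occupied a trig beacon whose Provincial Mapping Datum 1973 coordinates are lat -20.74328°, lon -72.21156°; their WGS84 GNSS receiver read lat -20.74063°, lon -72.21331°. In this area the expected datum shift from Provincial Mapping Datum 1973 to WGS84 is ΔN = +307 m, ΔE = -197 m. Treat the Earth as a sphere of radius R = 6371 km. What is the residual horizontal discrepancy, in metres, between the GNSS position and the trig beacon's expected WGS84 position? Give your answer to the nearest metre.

Observed coordinate differences: Δφ = +0.00265°, Δλ = -0.00175°.
Converting to metres (1° lat = 111195 m, cos φ = 0.935177): observed ΔN = 294.7 m, observed ΔE = -182.0 m.
Subtracting the expected shift leaves a residual of 294.7 − (307) = -12.3 m north and -182.0 − (-197) = 15.0 m east.
Residual distance = √((-12.3)² + 15.0²) = 19.4 m.

19 m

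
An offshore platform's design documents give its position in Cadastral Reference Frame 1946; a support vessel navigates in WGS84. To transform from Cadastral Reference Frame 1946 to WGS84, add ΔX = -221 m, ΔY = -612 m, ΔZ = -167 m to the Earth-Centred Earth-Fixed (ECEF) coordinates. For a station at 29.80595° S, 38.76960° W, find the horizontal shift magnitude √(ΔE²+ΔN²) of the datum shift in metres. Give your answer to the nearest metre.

617 m

At φ = -29.80595°, λ = -38.76960°: sin φ = -0.497064, cos φ = 0.867714, sin λ = -0.626190, cos λ = 0.779670.
ΔE = −sin λ·ΔX + cos λ·ΔY = −(-0.626190)·(-221) + (0.779670)·(-612) = -615.55 m.
ΔN = −sin φ cos λ·ΔX − sin φ sin λ·ΔY + cos φ·ΔZ = −(-0.497064)(0.779670)(-221) − (-0.497064)(-0.626190)(-612) + (0.867714)(-167) = -40.07 m.
Horizontal magnitude = √(ΔE² + ΔN²) = √((-615.55)² + (-40.07)²) = 616.85 m.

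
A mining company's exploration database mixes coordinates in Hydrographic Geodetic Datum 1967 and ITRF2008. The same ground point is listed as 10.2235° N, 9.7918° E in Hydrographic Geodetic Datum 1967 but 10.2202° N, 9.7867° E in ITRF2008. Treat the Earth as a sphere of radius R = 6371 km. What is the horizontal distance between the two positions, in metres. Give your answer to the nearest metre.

Δφ = 10.2202° − 10.2235° = -0.0033°; Δλ = 9.7867° − 9.7918° = -0.0051°.
1° along a meridian = πR/180 = 111195 m.
ΔN = Δφ × 111195 = -366.9 m; ΔE = Δλ × 111195 × cos(10.2235°) = -0.0051 × 111195 × 0.984123 = -558.1 m.
Distance = √(ΔE² + ΔN²) = √((-558.1)² + (-366.9)²) = 667.9 m.

668 m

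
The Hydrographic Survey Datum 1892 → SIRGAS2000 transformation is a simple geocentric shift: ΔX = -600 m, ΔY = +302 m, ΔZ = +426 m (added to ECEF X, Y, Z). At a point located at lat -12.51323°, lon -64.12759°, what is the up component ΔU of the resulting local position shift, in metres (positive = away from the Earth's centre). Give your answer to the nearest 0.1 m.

ΔU = -613.2 m

The local up (radial) axis is (cos φ cos λ, cos φ sin λ, sin φ), giving ΔU = -255.602 − 265.275 − 92.299 = -613.18 m.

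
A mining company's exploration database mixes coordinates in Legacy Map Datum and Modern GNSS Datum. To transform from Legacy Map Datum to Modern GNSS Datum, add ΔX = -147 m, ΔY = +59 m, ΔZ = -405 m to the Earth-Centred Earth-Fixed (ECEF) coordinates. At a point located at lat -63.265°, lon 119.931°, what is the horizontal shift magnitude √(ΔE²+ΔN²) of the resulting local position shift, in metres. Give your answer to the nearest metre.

At φ = -63.265°, λ = 119.931°: sin φ = -0.893097, cos φ = 0.449865, sin λ = 0.866627, cos λ = -0.498957.
ΔE = −sin λ·ΔX + cos λ·ΔY = −(0.866627)·(-147) + (-0.498957)·(59) = 97.96 m.
ΔN = −sin φ cos λ·ΔX − sin φ sin λ·ΔY + cos φ·ΔZ = −(-0.893097)(-0.498957)(-147) − (-0.893097)(0.866627)(59) + (0.449865)(-405) = -71.02 m.
Horizontal magnitude = √(ΔE² + ΔN²) = √(97.96² + (-71.02)²) = 121.00 m.

121 m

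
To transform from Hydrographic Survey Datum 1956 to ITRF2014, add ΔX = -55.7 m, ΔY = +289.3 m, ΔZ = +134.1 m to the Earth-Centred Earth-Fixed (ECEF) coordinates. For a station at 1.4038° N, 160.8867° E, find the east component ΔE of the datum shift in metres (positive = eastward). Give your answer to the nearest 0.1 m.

The local east axis at (φ, λ) is (−sin λ, cos λ, 0), so ΔE = −sin(160.8867°)·(-55.7) + cos(160.8867°)·289.3 = -255.11 m.

ΔE = -255.1 m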